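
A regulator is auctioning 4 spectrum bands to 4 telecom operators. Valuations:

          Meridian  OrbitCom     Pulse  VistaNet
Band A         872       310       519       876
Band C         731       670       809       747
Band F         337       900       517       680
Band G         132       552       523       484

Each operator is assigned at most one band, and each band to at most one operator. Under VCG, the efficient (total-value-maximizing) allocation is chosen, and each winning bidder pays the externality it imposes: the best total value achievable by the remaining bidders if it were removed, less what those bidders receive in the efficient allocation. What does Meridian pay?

Meridian pays $392M.

Efficient allocation: Meridian→Band A ($872M), OrbitCom→Band F ($900M), Pulse→Band C ($809M), VistaNet→Band G ($484M); total welfare W = $3065M.
Meridian receives Band A at value $872M, so the others get W − 872 = $2193M.
Without Meridian: best allocation of the remaining 3 bidders over all 4 bands is OrbitCom→Band F ($900M), Pulse→Band C ($809M), VistaNet→Band A ($876M), total $2585M.
VCG payment = (others' best without Meridian) − (others' welfare with Meridian) = 2585 − 2193 = $392M.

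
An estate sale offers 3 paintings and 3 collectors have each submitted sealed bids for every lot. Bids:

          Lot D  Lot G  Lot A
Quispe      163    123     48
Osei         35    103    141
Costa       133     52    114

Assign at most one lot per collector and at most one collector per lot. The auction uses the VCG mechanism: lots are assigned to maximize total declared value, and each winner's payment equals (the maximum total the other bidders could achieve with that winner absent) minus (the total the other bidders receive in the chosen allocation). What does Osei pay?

Efficient allocation: Quispe→Lot G ($123), Osei→Lot A ($141), Costa→Lot D ($133); total welfare W = $397.
Osei receives Lot A at value $141, so the others get W − 141 = $256.
Without Osei: best allocation of the remaining 2 bidders over all 3 lots is Quispe→Lot D ($163), Costa→Lot A ($114), total $277.
VCG payment = (others' best without Osei) − (others' welfare with Osei) = 277 − 256 = $21.

Osei pays $21.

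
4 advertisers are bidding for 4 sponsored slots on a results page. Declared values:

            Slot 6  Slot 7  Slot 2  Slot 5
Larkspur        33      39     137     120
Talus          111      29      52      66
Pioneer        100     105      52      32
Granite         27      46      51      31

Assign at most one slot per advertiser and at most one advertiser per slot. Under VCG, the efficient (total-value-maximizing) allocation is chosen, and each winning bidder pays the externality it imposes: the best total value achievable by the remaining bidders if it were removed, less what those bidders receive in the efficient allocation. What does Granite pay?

Granite pays $17.

Efficient allocation: Larkspur→Slot 5 ($120), Talus→Slot 6 ($111), Pioneer→Slot 7 ($105), Granite→Slot 2 ($51); total welfare W = $387.
Granite receives Slot 2 at value $51, so the others get W − 51 = $336.
Without Granite: best allocation of the remaining 3 bidders over all 4 slots is Larkspur→Slot 2 ($137), Talus→Slot 6 ($111), Pioneer→Slot 7 ($105), total $353.
VCG payment = (others' best without Granite) − (others' welfare with Granite) = 353 − 336 = $17.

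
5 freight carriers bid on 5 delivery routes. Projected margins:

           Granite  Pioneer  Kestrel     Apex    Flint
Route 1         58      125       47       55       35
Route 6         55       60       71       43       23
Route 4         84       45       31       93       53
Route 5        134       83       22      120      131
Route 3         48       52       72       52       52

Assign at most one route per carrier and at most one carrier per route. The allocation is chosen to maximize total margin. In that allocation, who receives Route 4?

Optimal: Granite→Route 6 ($55k), Pioneer→Route 1 ($125k), Kestrel→Route 3 ($72k), Apex→Route 4 ($93k), Flint→Route 5 ($131k) — total 55+125+72+93+131 = $476k.
Column-greedy (each route in turn goes to its best remaining carrier) gives $475k, worse by 1.
Next-best assignment: Granite→Route 5, Pioneer→Route 1, Kestrel→Route 6, Apex→Route 4, Flint→Route 3 = $475k.
Apex's own top route is Route 5 ($120k), but forcing Apex→Route 5 and reassigning the rest optimally gives only $452k — worse by 24.

Apex receives Route 4.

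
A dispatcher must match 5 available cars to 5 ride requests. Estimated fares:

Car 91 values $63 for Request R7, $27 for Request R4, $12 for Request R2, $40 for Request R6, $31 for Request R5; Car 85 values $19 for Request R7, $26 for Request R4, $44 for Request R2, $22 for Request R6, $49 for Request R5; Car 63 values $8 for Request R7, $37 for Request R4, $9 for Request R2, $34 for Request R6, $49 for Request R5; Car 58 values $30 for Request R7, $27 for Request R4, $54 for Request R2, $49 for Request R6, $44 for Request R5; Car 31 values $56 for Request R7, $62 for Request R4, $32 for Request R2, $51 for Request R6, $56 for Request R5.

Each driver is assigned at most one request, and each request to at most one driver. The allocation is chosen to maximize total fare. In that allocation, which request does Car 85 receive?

Car 85 receives Request R2.

Optimal: Car 91→Request R7 ($63), Car 85→Request R2 ($44), Car 63→Request R5 ($49), Car 58→Request R6 ($49), Car 31→Request R4 ($62) — total 63+44+49+49+62 = $267.
Row-greedy (each driver in turn takes its best remaining request) gives $254, worse by 13.
Car 85's own top request is Request R5 ($49), but forcing Car 85→Request R5 and reassigning the rest optimally gives only $262 — worse by 5.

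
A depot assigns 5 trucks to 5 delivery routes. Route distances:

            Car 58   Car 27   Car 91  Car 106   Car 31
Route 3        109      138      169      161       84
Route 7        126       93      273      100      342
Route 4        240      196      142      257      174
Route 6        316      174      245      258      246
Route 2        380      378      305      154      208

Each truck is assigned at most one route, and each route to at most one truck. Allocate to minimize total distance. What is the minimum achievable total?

Minimum total: 680 km

This is the linear assignment problem.
Optimal: Car 58→Route 7 (126 km), Car 27→Route 6 (174 km), Car 91→Route 4 (142 km), Car 106→Route 2 (154 km), Car 31→Route 3 (84 km) — total 126+174+142+154+84 = 680 km.
Row-greedy (each truck in turn takes its cheapest remaining route) gives 744 km, worse by 64.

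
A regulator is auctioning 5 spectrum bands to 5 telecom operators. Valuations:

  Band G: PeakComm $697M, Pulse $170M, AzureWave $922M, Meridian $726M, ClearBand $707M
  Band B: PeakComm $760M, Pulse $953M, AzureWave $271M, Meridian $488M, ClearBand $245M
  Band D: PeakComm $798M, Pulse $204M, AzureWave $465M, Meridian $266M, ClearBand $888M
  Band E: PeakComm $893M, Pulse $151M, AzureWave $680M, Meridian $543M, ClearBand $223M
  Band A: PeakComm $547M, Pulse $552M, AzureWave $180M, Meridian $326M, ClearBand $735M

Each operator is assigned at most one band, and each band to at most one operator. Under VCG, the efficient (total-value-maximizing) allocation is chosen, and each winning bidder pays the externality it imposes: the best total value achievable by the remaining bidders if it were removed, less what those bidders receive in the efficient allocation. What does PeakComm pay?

PeakComm pays $217M.

Efficient allocation: PeakComm→Band E ($893M), Pulse→Band B ($953M), AzureWave→Band G ($922M), Meridian→Band A ($326M), ClearBand→Band D ($888M); total welfare W = $3982M.
PeakComm receives Band E at value $893M, so the others get W − 893 = $3089M.
Without PeakComm: best allocation of the remaining 4 bidders over all 5 bands is Pulse→Band B ($953M), AzureWave→Band G ($922M), Meridian→Band E ($543M), ClearBand→Band D ($888M), total $3306M.
VCG payment = (others' best without PeakComm) − (others' welfare with PeakComm) = 3306 − 3089 = $217M.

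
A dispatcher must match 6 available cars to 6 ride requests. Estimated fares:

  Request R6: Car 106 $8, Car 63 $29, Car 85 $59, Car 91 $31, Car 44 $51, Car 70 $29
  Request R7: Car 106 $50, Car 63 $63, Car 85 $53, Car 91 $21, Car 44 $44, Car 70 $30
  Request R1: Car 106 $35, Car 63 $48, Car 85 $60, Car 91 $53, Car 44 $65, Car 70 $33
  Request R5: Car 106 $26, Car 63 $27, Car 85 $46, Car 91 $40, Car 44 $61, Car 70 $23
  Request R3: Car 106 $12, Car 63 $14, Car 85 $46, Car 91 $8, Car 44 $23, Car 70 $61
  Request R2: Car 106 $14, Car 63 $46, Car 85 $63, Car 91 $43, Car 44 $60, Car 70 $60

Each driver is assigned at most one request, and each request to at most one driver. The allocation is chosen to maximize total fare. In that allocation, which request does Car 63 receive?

Car 63 receives Request R2.

Optimal: Car 106→Request R7 ($50), Car 63→Request R2 ($46), Car 85→Request R6 ($59), Car 91→Request R1 ($53), Car 44→Request R5 ($61), Car 70→Request R3 ($61) — total 50+46+59+53+61+61 = $330.
Max-entry greedy (repeatedly take the single best remaining cell) gives $300, worse by 30.
Next-best assignment: Car 106→Request R7, Car 63→Request R1, Car 85→Request R6, Car 91→Request R2, Car 44→Request R5, Car 70→Request R3 = $322.
No other one-to-one assignment exceeds $330.
Car 63's own top request is Request R7 ($63), but forcing Car 63→Request R7 and reassigning the rest optimally gives only $322 — worse by 8.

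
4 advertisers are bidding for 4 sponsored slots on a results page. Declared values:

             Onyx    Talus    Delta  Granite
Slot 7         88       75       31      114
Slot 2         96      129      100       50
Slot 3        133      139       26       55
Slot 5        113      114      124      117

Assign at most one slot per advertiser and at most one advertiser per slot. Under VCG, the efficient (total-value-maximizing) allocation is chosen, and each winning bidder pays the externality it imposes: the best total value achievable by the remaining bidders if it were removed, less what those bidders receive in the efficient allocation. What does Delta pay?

Delta pays $3.

Efficient allocation: Onyx→Slot 3 ($133), Talus→Slot 2 ($129), Delta→Slot 5 ($124), Granite→Slot 7 ($114); total welfare W = $500.
Delta receives Slot 5 at value $124, so the others get W − 124 = $376.
Without Delta: best allocation of the remaining 3 bidders over all 4 slots is Onyx→Slot 3 ($133), Talus→Slot 2 ($129), Granite→Slot 5 ($117), total $379.
VCG payment = (others' best without Delta) − (others' welfare with Delta) = 379 − 376 = $3.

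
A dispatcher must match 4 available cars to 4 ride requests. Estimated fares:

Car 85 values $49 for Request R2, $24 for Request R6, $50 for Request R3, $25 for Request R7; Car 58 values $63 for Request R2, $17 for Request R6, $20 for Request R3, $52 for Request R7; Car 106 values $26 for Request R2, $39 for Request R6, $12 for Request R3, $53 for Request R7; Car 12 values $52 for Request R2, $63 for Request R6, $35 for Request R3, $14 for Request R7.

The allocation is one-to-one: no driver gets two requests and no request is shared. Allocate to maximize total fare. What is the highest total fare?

Max total: $229

Optimal: Car 85→Request R3 ($50), Car 58→Request R2 ($63), Car 106→Request R7 ($53), Car 12→Request R6 ($63) — total 50+63+53+63 = $229.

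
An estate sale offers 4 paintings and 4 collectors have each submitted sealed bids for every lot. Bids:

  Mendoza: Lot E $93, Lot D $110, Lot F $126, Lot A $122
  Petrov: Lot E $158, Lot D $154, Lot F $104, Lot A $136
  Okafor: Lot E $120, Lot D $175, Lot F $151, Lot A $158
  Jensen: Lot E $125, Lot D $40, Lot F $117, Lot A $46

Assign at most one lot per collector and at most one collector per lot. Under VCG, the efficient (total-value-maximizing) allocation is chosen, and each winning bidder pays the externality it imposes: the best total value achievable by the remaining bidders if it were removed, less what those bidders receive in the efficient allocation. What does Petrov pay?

Petrov pays $12.

Efficient allocation: Mendoza→Lot A ($122), Petrov→Lot E ($158), Okafor→Lot D ($175), Jensen→Lot F ($117); total welfare W = $572.
Petrov receives Lot E at value $158, so the others get W − 158 = $414.
Without Petrov: best allocation of the remaining 3 bidders over all 4 lots is Mendoza→Lot F ($126), Okafor→Lot D ($175), Jensen→Lot E ($125), total $426.
VCG payment = (others' best without Petrov) − (others' welfare with Petrov) = 426 − 414 = $12.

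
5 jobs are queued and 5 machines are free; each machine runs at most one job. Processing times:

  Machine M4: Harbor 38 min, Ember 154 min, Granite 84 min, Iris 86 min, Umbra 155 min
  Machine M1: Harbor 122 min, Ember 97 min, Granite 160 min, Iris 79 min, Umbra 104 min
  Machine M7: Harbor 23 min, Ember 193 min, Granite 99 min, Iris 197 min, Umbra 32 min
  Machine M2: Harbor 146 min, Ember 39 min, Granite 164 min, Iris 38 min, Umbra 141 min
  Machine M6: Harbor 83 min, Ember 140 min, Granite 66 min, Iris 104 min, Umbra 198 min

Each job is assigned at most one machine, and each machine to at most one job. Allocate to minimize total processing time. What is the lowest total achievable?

Treat this as an assignment problem: match each job to one machine.
Optimal: Harbor→Machine M4 (38 min), Ember→Machine M2 (39 min), Granite→Machine M6 (66 min), Iris→Machine M1 (79 min), Umbra→Machine M7 (32 min) — total 38+39+66+79+32 = 254 min.
Row-greedy (each job in turn takes its cheapest remaining machine) gives 362 min, worse by 108.
Swapping Granite↔Umbra (Granite→Machine M7 99 min, Umbra→Machine M6 198 min) adds 199.
Every other assignment is strictly worse.

Min total: 254 min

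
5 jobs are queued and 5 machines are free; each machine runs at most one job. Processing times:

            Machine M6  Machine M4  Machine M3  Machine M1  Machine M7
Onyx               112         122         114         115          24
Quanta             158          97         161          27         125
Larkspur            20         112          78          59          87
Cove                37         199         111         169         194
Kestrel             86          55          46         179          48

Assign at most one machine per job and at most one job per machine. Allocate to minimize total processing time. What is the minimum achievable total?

Optimal: Onyx→Machine M7 (24 min), Quanta→Machine M1 (27 min), Larkspur→Machine M3 (78 min), Cove→Machine M6 (37 min), Kestrel→Machine M4 (55 min) — total 24+27+78+37+55 = 221 min.
Column-greedy (each machine in turn goes to its cheapest remaining job) gives 237 min, worse by 16.

Min total: 221 min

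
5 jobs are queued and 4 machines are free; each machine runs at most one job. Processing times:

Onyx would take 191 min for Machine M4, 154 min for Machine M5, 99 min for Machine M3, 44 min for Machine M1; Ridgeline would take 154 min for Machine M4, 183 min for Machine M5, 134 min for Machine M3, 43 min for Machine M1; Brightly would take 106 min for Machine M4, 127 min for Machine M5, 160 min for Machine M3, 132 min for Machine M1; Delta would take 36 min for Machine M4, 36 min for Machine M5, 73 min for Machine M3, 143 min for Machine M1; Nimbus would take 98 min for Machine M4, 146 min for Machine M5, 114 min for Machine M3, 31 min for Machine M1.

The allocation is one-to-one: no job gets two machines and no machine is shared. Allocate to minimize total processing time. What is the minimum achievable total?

Optimal: Brightly→Machine M4 (106 min), Delta→Machine M5 (36 min), Onyx→Machine M3 (99 min), Nimbus→Machine M1 (31 min) — total 106+36+99+31 = 272 min.
Min-entry greedy (repeatedly take the single cheapest remaining cell) gives 293 min, worse by 21.
Next-best assignment: Nimbus→Machine M4, Delta→Machine M5, Onyx→Machine M3, Ridgeline→Machine M1 = 276 min.
No other one-to-one assignment undercuts 272 min.

Min total: 272 min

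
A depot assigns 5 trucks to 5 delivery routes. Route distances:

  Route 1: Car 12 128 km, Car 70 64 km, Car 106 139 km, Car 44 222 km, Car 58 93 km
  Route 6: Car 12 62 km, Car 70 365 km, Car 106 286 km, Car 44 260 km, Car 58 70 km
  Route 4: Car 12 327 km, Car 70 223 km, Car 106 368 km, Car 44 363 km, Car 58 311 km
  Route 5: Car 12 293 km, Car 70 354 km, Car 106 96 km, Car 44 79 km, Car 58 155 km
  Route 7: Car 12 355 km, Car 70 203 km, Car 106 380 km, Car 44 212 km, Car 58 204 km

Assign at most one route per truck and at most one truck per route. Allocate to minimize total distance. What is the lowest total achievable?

Min total: 686 km

Optimal: Car 12→Route 6 (62 km), Car 70→Route 4 (223 km), Car 106→Route 5 (96 km), Car 44→Route 7 (212 km), Car 58→Route 1 (93 km) — total 62+223+96+212+93 = 686 km.
Column-greedy (each route in turn goes to its cheapest remaining truck) gives 896 km, worse by 210.
Swapping Car 70↔Car 12 (Car 70→Route 6 365 km, Car 12→Route 4 327 km) adds 407.
Checked against all permutations: 686 km is optimal.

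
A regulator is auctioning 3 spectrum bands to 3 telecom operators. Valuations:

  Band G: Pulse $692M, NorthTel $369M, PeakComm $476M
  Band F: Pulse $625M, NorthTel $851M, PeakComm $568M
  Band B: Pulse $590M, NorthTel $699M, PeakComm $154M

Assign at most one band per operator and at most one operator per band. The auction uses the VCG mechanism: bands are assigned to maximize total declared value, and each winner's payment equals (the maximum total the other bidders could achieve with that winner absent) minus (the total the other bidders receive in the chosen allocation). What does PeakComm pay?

Efficient allocation: Pulse→Band G ($692M), NorthTel→Band B ($699M), PeakComm→Band F ($568M); total welfare W = $1959M.
PeakComm receives Band F at value $568M, so the others get W − 568 = $1391M.
Without PeakComm: best allocation of the remaining 2 bidders over all 3 bands is Pulse→Band G ($692M), NorthTel→Band F ($851M), total $1543M.
VCG payment = (others' best without PeakComm) − (others' welfare with PeakComm) = 1543 − 1391 = $152M.

PeakComm pays $152M.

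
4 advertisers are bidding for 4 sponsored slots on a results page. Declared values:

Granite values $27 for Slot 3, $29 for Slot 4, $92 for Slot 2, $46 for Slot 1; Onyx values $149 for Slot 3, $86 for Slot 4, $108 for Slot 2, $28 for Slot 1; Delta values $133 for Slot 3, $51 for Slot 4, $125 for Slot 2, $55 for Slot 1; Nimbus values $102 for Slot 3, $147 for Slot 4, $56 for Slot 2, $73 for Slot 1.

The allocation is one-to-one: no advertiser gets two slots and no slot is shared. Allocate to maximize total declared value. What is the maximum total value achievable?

Maximum total: $467

Optimal: Granite→Slot 1 ($46), Onyx→Slot 3 ($149), Delta→Slot 2 ($125), Nimbus→Slot 4 ($147) — total 46+149+125+147 = $467.
Row-greedy (each advertiser in turn takes its best remaining slot) gives $443, worse by 24.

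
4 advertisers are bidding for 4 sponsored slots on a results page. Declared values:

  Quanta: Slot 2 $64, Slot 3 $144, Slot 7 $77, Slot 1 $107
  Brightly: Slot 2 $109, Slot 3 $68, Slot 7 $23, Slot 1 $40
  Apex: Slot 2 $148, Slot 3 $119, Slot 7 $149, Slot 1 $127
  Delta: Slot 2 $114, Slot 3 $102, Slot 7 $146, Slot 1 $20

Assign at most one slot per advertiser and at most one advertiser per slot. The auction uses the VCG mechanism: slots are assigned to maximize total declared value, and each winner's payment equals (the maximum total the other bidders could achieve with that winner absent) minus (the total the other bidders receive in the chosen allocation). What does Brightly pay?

Brightly pays $21.

Efficient allocation: Quanta→Slot 3 ($144), Brightly→Slot 2 ($109), Apex→Slot 1 ($127), Delta→Slot 7 ($146); total welfare W = $526.
Brightly receives Slot 2 at value $109, so the others get W − 109 = $417.
Without Brightly: best allocation of the remaining 3 bidders over all 4 slots is Quanta→Slot 3 ($144), Apex→Slot 2 ($148), Delta→Slot 7 ($146), total $438.
VCG payment = (others' best without Brightly) − (others' welfare with Brightly) = 438 − 417 = $21.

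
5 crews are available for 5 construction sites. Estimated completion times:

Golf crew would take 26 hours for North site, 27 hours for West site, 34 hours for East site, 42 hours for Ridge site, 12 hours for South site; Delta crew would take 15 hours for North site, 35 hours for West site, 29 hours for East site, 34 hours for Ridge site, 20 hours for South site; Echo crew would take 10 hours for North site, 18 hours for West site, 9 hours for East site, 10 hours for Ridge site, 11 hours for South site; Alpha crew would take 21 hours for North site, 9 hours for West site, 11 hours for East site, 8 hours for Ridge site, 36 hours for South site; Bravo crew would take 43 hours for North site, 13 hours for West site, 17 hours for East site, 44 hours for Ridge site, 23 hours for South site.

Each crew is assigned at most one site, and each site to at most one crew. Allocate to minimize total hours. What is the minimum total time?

Optimal: Golf crew→South site (12 hours), Delta crew→North site (15 hours), Echo crew→East site (9 hours), Alpha crew→Ridge site (8 hours), Bravo crew→West site (13 hours) — total 12+15+9+8+13 = 57 hours.
Column-greedy (each site in turn goes to its cheapest remaining crew) gives 82 hours, worse by 25.
Swapping Bravo crew↔Golf crew (Bravo crew→South site 23 hours, Golf crew→West site 27 hours) adds 25.

Min total: 57 hours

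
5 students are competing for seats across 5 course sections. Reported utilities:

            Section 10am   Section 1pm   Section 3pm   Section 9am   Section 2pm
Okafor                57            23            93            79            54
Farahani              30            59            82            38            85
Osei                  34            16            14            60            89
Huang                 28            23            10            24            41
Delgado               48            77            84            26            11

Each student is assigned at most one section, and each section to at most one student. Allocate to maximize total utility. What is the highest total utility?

Max total: 355 points

This is the linear assignment problem.
Optimal: Okafor→Section 9am (79 points), Farahani→Section 3pm (82 points), Osei→Section 2pm (89 points), Huang→Section 10am (28 points), Delgado→Section 1pm (77 points) — total 79+82+89+28+77 = 355 points.
Row-greedy (each student in turn takes its best remaining section) gives 343 points, worse by 12.
Next-best assignment: Okafor→Section 3pm, Farahani→Section 2pm, Osei→Section 9am, Huang→Section 10am, Delgado→Section 1pm = 343 points.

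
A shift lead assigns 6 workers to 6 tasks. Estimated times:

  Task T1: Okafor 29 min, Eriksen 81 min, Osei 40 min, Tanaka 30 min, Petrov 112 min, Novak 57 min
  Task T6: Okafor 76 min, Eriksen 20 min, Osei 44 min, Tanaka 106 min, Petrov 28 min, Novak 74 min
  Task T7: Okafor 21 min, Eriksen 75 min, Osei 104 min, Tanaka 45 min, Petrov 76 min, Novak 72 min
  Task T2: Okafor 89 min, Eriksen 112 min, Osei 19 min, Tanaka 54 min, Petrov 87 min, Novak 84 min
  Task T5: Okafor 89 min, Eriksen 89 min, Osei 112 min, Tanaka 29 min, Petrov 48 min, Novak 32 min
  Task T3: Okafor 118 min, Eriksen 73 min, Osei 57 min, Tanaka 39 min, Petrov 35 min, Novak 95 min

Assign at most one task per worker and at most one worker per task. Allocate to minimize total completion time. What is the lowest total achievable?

Treat this as an assignment problem: match each worker to one task.
Optimal: Okafor→Task T7 (21 min), Eriksen→Task T6 (20 min), Osei→Task T2 (19 min), Tanaka→Task T1 (30 min), Petrov→Task T3 (35 min), Novak→Task T5 (32 min) — total 21+20+19+30+35+32 = 157 min.
Next-best assignment: Okafor→Task T1, Eriksen→Task T6, Osei→Task T2, Tanaka→Task T7, Petrov→Task T3, Novak→Task T5 = 180 min.
Checked against all permutations: 157 min is optimal.

Minimum total: 157 min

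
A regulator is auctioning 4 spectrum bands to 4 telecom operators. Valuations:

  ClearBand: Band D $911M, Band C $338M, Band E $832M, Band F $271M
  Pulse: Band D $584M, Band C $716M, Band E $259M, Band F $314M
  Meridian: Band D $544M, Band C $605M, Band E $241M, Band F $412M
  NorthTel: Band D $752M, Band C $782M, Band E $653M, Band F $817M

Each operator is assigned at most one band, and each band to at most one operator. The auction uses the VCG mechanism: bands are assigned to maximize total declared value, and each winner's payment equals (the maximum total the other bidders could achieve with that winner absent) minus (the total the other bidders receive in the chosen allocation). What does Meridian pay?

Meridian pays $79M.

Efficient allocation: ClearBand→Band E ($832M), Pulse→Band C ($716M), Meridian→Band D ($544M), NorthTel→Band F ($817M); total welfare W = $2909M.
Meridian receives Band D at value $544M, so the others get W − 544 = $2365M.
Without Meridian: best allocation of the remaining 3 bidders over all 4 bands is ClearBand→Band D ($911M), Pulse→Band C ($716M), NorthTel→Band F ($817M), total $2444M.
VCG payment = (others' best without Meridian) − (others' welfare with Meridian) = 2444 − 2365 = $79M.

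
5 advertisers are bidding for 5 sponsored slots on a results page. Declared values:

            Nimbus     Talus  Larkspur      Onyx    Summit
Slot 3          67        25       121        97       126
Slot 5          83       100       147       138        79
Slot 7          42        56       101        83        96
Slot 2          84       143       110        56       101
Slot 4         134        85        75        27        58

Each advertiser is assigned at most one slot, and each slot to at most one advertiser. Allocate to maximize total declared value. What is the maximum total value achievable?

Maximum total: $642

Optimal: Nimbus→Slot 4 ($134), Talus→Slot 2 ($143), Larkspur→Slot 7 ($101), Onyx→Slot 5 ($138), Summit→Slot 3 ($126) — total 134+143+101+138+126 = $642.
Next-best assignment: Nimbus→Slot 4, Talus→Slot 2, Larkspur→Slot 5, Onyx→Slot 7, Summit→Slot 3 = $633.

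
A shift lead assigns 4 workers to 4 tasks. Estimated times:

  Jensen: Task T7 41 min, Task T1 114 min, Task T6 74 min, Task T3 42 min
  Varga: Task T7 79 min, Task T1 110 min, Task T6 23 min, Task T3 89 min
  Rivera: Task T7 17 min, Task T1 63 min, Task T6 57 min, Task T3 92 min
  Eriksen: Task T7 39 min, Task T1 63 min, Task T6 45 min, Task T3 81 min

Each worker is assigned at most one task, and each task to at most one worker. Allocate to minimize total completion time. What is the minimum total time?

Minimum total: 145 min

This is a one-to-one assignment (minimum-cost bipartite matching).
Optimal: Jensen→Task T3 (42 min), Varga→Task T6 (23 min), Rivera→Task T7 (17 min), Eriksen→Task T1 (63 min) — total 42+23+17+63 = 145 min.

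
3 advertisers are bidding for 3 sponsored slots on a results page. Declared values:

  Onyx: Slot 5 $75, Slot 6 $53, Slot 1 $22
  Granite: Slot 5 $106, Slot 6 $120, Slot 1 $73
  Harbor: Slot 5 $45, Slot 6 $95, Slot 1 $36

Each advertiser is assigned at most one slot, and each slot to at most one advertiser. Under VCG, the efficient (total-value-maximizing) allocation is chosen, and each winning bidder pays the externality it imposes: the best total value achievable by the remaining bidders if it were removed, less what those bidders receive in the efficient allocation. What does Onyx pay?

Onyx pays $33.

Efficient allocation: Onyx→Slot 5 ($75), Granite→Slot 1 ($73), Harbor→Slot 6 ($95); total welfare W = $243.
Onyx receives Slot 5 at value $75, so the others get W − 75 = $168.
Without Onyx: best allocation of the remaining 2 bidders over all 3 slots is Granite→Slot 5 ($106), Harbor→Slot 6 ($95), total $201.
VCG payment = (others' best without Onyx) − (others' welfare with Onyx) = 201 − 168 = $33.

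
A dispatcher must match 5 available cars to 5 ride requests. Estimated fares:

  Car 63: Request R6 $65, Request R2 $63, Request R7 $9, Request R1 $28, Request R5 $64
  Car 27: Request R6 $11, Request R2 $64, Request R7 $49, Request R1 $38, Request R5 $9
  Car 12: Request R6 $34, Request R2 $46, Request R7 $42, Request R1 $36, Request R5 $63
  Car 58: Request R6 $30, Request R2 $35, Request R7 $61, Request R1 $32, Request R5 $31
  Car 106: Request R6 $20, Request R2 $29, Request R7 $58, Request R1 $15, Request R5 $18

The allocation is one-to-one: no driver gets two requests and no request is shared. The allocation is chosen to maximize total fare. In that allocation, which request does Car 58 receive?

Car 58 receives Request R1.

Optimal: Car 63→Request R6 ($65), Car 27→Request R2 ($64), Car 12→Request R5 ($63), Car 58→Request R1 ($32), Car 106→Request R7 ($58) — total 65+64+63+32+58 = $282.
Next-best assignment: Car 63→Request R6, Car 27→Request R2, Car 12→Request R5, Car 58→Request R7, Car 106→Request R1 = $268.
Swapping Car 12↔Car 106 (Car 12→Request R7 $42, Car 106→Request R5 $18) loses 61.
Car 58's own top request is Request R7 ($61), but forcing Car 58→Request R7 and reassigning the rest optimally gives only $268 — worse by 14.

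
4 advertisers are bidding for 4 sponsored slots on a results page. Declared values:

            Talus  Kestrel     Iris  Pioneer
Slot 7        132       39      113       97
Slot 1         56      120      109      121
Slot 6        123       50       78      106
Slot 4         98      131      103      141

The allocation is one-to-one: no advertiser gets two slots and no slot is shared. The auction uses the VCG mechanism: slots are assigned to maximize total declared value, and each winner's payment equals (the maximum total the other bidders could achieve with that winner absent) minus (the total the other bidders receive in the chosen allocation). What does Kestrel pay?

Efficient allocation: Talus→Slot 6 ($123), Kestrel→Slot 1 ($120), Iris→Slot 7 ($113), Pioneer→Slot 4 ($141); total welfare W = $497.
Kestrel receives Slot 1 at value $120, so the others get W − 120 = $377.
Without Kestrel: best allocation of the remaining 3 bidders over all 4 slots is Talus→Slot 7 ($132), Iris→Slot 1 ($109), Pioneer→Slot 4 ($141), total $382.
VCG payment = (others' best without Kestrel) − (others' welfare with Kestrel) = 382 − 377 = $5.

Kestrel pays $5.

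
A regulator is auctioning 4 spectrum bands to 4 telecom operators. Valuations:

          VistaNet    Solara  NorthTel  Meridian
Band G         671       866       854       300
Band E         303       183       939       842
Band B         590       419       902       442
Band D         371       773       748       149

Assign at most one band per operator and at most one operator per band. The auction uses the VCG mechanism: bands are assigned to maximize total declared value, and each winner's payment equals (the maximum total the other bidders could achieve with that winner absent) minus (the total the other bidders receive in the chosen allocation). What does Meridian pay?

Meridian pays $49M.

Efficient allocation: VistaNet→Band G ($671M), Solara→Band D ($773M), NorthTel→Band B ($902M), Meridian→Band E ($842M); total welfare W = $3188M.
Meridian receives Band E at value $842M, so the others get W − 842 = $2346M.
Without Meridian: best allocation of the remaining 3 bidders over all 4 bands is VistaNet→Band B ($590M), Solara→Band G ($866M), NorthTel→Band E ($939M), total $2395M.
VCG payment = (others' best without Meridian) − (others' welfare with Meridian) = 2395 − 2346 = $49M.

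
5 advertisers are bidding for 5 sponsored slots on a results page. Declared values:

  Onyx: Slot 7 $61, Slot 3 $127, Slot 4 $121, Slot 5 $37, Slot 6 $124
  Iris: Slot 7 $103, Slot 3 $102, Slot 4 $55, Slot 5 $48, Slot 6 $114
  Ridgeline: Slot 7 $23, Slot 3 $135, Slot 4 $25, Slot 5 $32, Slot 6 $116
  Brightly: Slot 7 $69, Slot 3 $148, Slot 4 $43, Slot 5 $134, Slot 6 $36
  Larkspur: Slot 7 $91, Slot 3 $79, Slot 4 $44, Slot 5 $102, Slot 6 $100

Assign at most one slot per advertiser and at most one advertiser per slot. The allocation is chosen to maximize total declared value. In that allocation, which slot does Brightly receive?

This is a one-to-one assignment (maximum-weight bipartite matching).
Optimal: Onyx→Slot 4 ($121), Iris→Slot 6 ($114), Ridgeline→Slot 3 ($135), Brightly→Slot 5 ($134), Larkspur→Slot 7 ($91) — total 121+114+135+134+91 = $595.
Max-entry greedy (repeatedly take the single best remaining cell) gives $502, worse by 93.
Next-best assignment: Onyx→Slot 4, Iris→Slot 7, Ridgeline→Slot 3, Brightly→Slot 5, Larkspur→Slot 6 = $593.
Every other assignment is strictly worse.
Brightly's own top slot is Slot 3 ($148), but forcing Brightly→Slot 3 and reassigning the rest optimally gives only $590 — worse by 5.

Brightly receives Slot 5.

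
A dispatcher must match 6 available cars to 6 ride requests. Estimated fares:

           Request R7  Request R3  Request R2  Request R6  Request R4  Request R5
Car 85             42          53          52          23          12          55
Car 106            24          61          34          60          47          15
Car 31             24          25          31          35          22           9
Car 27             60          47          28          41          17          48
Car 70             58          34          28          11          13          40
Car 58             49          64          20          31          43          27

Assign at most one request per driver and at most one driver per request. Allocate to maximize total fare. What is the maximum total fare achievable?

This is a one-to-one assignment (maximum-weight bipartite matching).
Optimal: Car 85→Request R2 ($52), Car 106→Request R6 ($60), Car 31→Request R4 ($22), Car 27→Request R5 ($48), Car 70→Request R7 ($58), Car 58→Request R3 ($64) — total 52+60+22+48+58+64 = $304.
Column-greedy (each request in turn goes to its best remaining driver) gives $298, worse by 6.

Max total: $304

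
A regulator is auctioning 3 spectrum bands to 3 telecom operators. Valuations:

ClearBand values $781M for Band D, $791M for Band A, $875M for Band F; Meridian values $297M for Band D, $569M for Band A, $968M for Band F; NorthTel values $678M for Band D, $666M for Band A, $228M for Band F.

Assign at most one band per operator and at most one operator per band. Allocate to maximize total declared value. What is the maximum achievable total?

Optimal: ClearBand→Band A ($791M), Meridian→Band F ($968M), NorthTel→Band D ($678M) — total 791+968+678 = $2437M.
Column-greedy (each band in turn goes to its best remaining operator) gives $2415M, worse by 22.

Max total: $2437M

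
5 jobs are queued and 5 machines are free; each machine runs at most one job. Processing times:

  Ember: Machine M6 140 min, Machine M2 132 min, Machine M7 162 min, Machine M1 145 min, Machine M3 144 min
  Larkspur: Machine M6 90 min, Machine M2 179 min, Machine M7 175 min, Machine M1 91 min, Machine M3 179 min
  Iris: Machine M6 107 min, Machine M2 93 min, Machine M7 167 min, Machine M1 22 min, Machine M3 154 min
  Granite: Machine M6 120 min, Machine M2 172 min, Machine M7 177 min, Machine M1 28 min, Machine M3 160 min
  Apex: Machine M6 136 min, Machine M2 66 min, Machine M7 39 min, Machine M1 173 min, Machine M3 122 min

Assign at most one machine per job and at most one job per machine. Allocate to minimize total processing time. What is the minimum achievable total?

Optimal: Ember→Machine M3 (144 min), Larkspur→Machine M6 (90 min), Iris→Machine M2 (93 min), Granite→Machine M1 (28 min), Apex→Machine M7 (39 min) — total 144+90+93+28+39 = 394 min.
Next-best assignment: Ember→Machine M2, Larkspur→Machine M6, Iris→Machine M1, Granite→Machine M3, Apex→Machine M7 = 443 min.
Checked against all permutations: 394 min is optimal.

Min total: 394 min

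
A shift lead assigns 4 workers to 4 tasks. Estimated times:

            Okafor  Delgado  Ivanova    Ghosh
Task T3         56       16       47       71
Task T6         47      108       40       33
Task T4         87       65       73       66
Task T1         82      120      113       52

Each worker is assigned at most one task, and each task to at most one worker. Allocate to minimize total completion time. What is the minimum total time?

Treat this as an assignment problem: match each worker to one task.
Optimal: Okafor→Task T6 (47 min), Delgado→Task T3 (16 min), Ivanova→Task T4 (73 min), Ghosh→Task T1 (52 min) — total 47+16+73+52 = 188 min.
Min-entry greedy (repeatedly take the single cheapest remaining cell) gives 204 min, worse by 16.
Next-best assignment: Okafor→Task T4, Delgado→Task T3, Ivanova→Task T6, Ghosh→Task T1 = 195 min.

Minimum total: 188 min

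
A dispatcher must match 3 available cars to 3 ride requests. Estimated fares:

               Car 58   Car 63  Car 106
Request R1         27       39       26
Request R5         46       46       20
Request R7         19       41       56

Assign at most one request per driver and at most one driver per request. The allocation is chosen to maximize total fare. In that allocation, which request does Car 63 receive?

Car 63 receives Request R1.

This is the linear assignment problem.
Optimal: Car 58→Request R5 ($46), Car 63→Request R1 ($39), Car 106→Request R7 ($56) — total 46+39+56 = $141.
Row-greedy (each driver in turn takes its best remaining request) gives $113, worse by 28.
Every other assignment is strictly worse.
Car 63's own top request is Request R5 ($46), but forcing Car 63→Request R5 and reassigning the rest optimally gives only $129 — worse by 12.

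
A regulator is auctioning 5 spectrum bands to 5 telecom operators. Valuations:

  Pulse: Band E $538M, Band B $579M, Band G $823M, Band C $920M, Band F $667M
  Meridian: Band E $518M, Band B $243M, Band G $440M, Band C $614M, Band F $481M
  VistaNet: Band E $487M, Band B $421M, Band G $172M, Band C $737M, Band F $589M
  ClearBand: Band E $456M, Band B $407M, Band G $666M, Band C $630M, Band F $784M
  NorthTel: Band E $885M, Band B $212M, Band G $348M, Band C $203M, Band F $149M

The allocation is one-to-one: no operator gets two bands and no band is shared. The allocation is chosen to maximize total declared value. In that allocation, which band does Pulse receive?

This is a one-to-one assignment (maximum-weight bipartite matching).
Optimal: Pulse→Band G ($823M), Meridian→Band C ($614M), VistaNet→Band B ($421M), ClearBand→Band F ($784M), NorthTel→Band E ($885M) — total 823+614+421+784+885 = $3527M.
Column-greedy (each band in turn goes to its best remaining operator) gives $3348M, worse by 179.
Next-best assignment: Pulse→Band G, Meridian→Band B, VistaNet→Band C, ClearBand→Band F, NorthTel→Band E = $3472M.
No other one-to-one assignment exceeds $3527M.
Pulse's own top band is Band C ($920M), but forcing Pulse→Band C and reassigning the rest optimally gives only $3450M — worse by 77.

Pulse receives Band G.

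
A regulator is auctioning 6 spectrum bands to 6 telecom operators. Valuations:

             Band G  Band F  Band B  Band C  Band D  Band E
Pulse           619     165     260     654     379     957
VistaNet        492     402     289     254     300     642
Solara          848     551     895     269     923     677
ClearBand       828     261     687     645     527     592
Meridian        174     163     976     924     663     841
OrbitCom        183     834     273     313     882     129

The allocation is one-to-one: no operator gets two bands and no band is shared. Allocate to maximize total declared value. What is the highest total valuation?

Optimal: Pulse→Band E ($957M), VistaNet→Band F ($402M), Solara→Band B ($895M), ClearBand→Band G ($828M), Meridian→Band C ($924M), OrbitCom→Band D ($882M) — total 957+402+895+828+924+882 = $4888M.
Max-entry greedy (repeatedly take the single best remaining cell) gives $4772M, worse by 116.

Maximum total: $4888M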